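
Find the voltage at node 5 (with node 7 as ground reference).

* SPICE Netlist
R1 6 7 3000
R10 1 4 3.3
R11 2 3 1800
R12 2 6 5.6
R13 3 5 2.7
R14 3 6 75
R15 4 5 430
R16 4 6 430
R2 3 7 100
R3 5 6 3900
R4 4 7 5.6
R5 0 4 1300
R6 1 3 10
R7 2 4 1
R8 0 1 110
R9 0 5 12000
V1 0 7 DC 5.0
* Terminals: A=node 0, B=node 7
Nodal analysis, taking node 7 as the 0 V reference.
Source V1 fixes V_0 = 5 V.
KCL at each unknown node (sum of currents leaving = 0; resistances in Ω):
  Node 1: (V_1 - V_3)/10 + (V_1 - 5)/110 + (V_1 - V_4)/3.3 = 0
  Node 2: (V_2 - V_4)/1 + (V_2 - V_3)/1800 + (V_2 - V_6)/5.6 = 0
  Node 3: (V_3 - 0)/100 + (V_3 - V_1)/10 + (V_3 - V_2)/1800 + (V_3 - V_5)/2.7 + (V_3 - V_6)/75 = 0
  Node 4: (V_4 - 0)/5.6 + (V_4 - 5)/1300 + (V_4 - V_2)/1 + (V_4 - V_1)/3.3 + (V_4 - V_5)/430 + (V_4 - V_6)/430 = 0
  Node 5: (V_5 - V_6)/3900 + (V_5 - 5)/12000 + (V_5 - V_3)/2.7 + (V_5 - V_4)/430 = 0
  Node 6: (V_6 - 0)/3000 + (V_6 - V_5)/3900 + (V_6 - V_2)/5.6 + (V_6 - V_3)/75 + (V_6 - V_4)/430 = 0
Collecting terms (coefficients in siemens):
  0.4121·V_1 - 0.1·V_3 - 0.303·V_4 = 0.04545
  1.179·V_2 - 0.0005556·V_3 - 1·V_4 - 0.1786·V_6 = 0
  0.4943·V_3 - 0.1·V_1 - 0.0005556·V_2 - 0.3704·V_5 - 0.01333·V_6 = 0
  1.487·V_4 - 0.303·V_1 - 1·V_2 - 0.002326·V_5 - 0.002326·V_6 = 0.003846
  0.373·V_5 - 0.3704·V_3 - 0.002326·V_4 - 0.0002564·V_6 = 0.0004167
  0.1948·V_6 - 0.1786·V_2 - 0.01333·V_3 - 0.002326·V_4 - 0.0002564·V_5 = 0
Solving these 6 simultaneous equations (Gaussian elimination) gives:
  V_1 = 0.3654 V, V_2 = 0.241 V, V_3 = 0.3239 V, V_4 = 0.24 V
  V_5 = 0.3244 V, V_6 = 0.2464 V
The requested potential is V_5 = 0.3244 V.

Final answer: V_5 = 0.3244 V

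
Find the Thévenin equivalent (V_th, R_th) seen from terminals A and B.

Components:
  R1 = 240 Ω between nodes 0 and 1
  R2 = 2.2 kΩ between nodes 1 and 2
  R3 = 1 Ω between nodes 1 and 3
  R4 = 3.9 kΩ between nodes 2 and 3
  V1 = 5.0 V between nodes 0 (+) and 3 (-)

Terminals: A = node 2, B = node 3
Step 1 — V_th is the open-circuit voltage V_A - V_B (nothing connected across the terminals).
Nodal analysis, taking node 3 as the 0 V reference.
Source V1 fixes V_0 = 5 V.
KCL at each unknown node (sum of currents leaving = 0; resistances in Ω):
  Node 1: (V_1 - 5)/240 + (V_1 - V_2)/2200 + (V_1 - 0)/1 = 0
  Node 2: (V_2 - V_1)/2200 + (V_2 - 0)/3900 = 0
Collecting terms (coefficients in siemens):
  1.005·V_1 - 0.0004545·V_2 = 0.02083
  0.000711·V_2 - 0.0004545·V_1 = 0
Determinant D = (1.005)(0.000711) - (-0.0004545)(-0.0004545) = 0.000714
V_1 = [(0.02083)(0.000711) - (-0.0004545)(0)]/D = 0.02074 V
V_2 = [(1.005)(0) - (0.02083)(-0.0004545)]/D = 0.01326 V
V_th = V_2 - V_3 = 0.01326 - 0 = 0.01326 V
Step 2 — R_th: zero the source — replace V1 by a short circuit (node 3 merges into node 0) — and find the resistance seen between A (node 2) and B (node 0).
Reduce the network between node 2 (A) and node 0 (B) by series/parallel combination:
  Rp1 = R1 ‖ R3 (parallel, both between nodes 0 and 1) = 1/(1/240 + 1/1) = 0.9959 Ω
  Rs1 = R2 + Rp1 (series, joined only at node 1) = 2200 + 0.9959 = 2201 Ω
  Rp2 = R4 ‖ Rs1 (parallel, both between nodes 0 and 2) = 1/(1/3900 + 1/2201) = 1407 Ω
R_th = 1.407 kΩ

Final answer: V_th = 0.01326 V, R_th = 1.407 kΩ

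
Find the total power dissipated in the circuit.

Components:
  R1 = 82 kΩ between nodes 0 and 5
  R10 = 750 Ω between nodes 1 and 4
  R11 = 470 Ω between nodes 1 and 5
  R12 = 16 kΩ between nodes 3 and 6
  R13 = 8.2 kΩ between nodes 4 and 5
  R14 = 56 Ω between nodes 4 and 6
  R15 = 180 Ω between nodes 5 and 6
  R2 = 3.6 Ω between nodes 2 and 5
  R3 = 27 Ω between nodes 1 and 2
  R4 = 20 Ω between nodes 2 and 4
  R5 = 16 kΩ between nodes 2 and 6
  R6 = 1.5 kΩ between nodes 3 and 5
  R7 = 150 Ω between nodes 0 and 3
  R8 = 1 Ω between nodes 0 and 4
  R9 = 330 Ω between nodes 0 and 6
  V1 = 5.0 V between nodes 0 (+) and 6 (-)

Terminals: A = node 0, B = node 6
Nodal analysis, taking node 6 as the 0 V reference.
Source V1 fixes V_0 = 5 V.
KCL at each unknown node (sum of currents leaving = 0; resistances in Ω):
  Node 1: (V_1 - V_2)/27 + (V_1 - V_4)/750 + (V_1 - V_5)/470 = 0
  Node 2: (V_2 - V_5)/3.6 + (V_2 - V_1)/27 + (V_2 - V_4)/20 + (V_2 - 0)/16000 = 0
  Node 3: (V_3 - V_5)/1500 + (V_3 - 5)/150 + (V_3 - 0)/16000 = 0
  Node 4: (V_4 - V_2)/20 + (V_4 - 5)/1 + (V_4 - V_1)/750 + (V_4 - V_5)/8200 + (V_4 - 0)/56 = 0
  Node 5: (V_5 - 5)/82000 + (V_5 - V_2)/3.6 + (V_5 - V_3)/1500 + (V_5 - V_1)/470 + (V_5 - V_4)/8200 + (V_5 - 0)/180 = 0
Collecting terms (coefficients in siemens):
  0.0405·V_1 - 0.03704·V_2 - 0.001333·V_4 - 0.002128·V_5 = 0
  0.3649·V_2 - 0.03704·V_1 - 0.05·V_4 - 0.2778·V_5 = 0
  0.007396·V_3 - 0.0006667·V_5 = 0.03333
  1.069·V_4 - 0.001333·V_1 - 0.05·V_2 - 0.000122·V_5 = 5
  0.2863·V_5 - 0.002128·V_1 - 0.2778·V_2 - 0.0006667·V_3 - 0.000122·V_4 = 0.00006098
Solving these 5 simultaneous equations (Gaussian elimination) gives:
  V_1 = 4.433 V, V_2 = 4.422 V, V_3 = 4.898 V, V_4 = 4.889 V
  V_5 = 4.338 V
Power in each resistor, P = (ΔV)²/R:
  P_R1 = (5 - 4.338)²/82000 = 0.000005346 W
  P_R2 = (4.422 - 4.338)²/3.6 = 0.001979 W
  P_R3 = (4.433 - 4.422)²/27 = 0.000004417 W
  P_R4 = (4.422 - 4.889)²/20 = 0.01088 W
  P_R5 = (4.422 - 0)²/16000 = 0.001222 W
  P_R6 = (4.898 - 4.338)²/1500 = 0.0002092 W
  P_R7 = (5 - 4.898)²/150 = 0.00006927 W
  P_R8 = (5 - 4.889)²/1 = 0.01239 W
  P_R9 = (5 - 0)²/330 = 0.07576 W
  P_R10 = (4.433 - 4.889)²/750 = 0.0002766 W
  P_R11 = (4.433 - 4.338)²/470 = 0.00001934 W
  P_R12 = (4.898 - 0)²/16000 = 0.001499 W
  P_R13 = (4.889 - 4.338)²/8200 = 0.000037 W
  P_R14 = (4.889 - 0)²/56 = 0.4268 W
  P_R15 = (4.338 - 0)²/180 = 0.1045 W
P_total = P_R1 + P_R2 + P_R3 + P_R4 + P_R5 + P_R6 + P_R7 + P_R8 + P_R9 + P_R10 + P_R11 + P_R12 + P_R13 + P_R14 + P_R15 = 0.6357 W

Final answer: 0.6357 W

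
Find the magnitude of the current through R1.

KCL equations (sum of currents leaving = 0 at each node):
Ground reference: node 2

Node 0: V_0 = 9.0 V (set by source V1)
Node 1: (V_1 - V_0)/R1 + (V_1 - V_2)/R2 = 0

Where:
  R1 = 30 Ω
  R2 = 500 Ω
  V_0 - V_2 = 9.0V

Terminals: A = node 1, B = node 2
Nodal analysis, taking node 2 as the 0 V reference.
Source V1 fixes V_0 = 9 V.
KCL at each unknown node (sum of currents leaving = 0; resistances in Ω):
  Node 1: (V_1 - 9)/30 + (V_1 - 0)/500 = 0
Collecting terms: 0.03533 × V_1 = 0.3  =>  V_1 = 8.491 V
I_R1 = (V_0 - V_1)/R1 = (9 - 8.491)/30 = 0.01698 A
|I_R1| = 0.01698 A

Final answer: |I_R1| = 0.01698 A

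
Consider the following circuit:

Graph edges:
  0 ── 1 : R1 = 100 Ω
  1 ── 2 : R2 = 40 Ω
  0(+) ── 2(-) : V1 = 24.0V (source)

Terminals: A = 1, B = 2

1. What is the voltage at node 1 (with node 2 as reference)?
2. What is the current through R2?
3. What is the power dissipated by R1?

Nodal analysis, taking node 2 as the 0 V reference.
Source V1 fixes V_0 = 24 V.
KCL at each unknown node (sum of currents leaving = 0; resistances in Ω):
  Node 1: (V_1 - 24)/100 + (V_1 - 0)/40 = 0
Collecting terms: 0.035 × V_1 = 0.24  =>  V_1 = 6.857 V
Part 1:
  Read off the nodal solution: V_1 = 6.857 V
Part 2:
  I_R2 = (V_1 - V_2)/R2 = (6.857 - 0)/40 = 0.1714 A
  Magnitude: I_R2 = 0.1714 A
Part 3:
  I_R1 = (V_0 - V_1)/R1 = (24 - 6.857)/100 = 0.1714 A
  P_R1 = I_R1² × R1 = (0.1714)² × 100 = 2.939 W

Final answers:
1. V_1 = 6.857 V
2. I_R2 = 0.1714 A
3. P_R1 = 2.939 W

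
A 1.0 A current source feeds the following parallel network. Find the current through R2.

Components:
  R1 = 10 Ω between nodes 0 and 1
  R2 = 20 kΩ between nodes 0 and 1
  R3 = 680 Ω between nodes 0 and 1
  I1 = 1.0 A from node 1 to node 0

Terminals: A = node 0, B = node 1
All resistors sit directly between nodes 0 and 1, so they are in parallel and share one voltage V; the full source current 1 A splits among them.
1/R_par = 1/10 + 1/20000 + 1/680 = 0.1015 S  =>  R_par = 9.85 Ω
V = I × R_par = 1 × 9.85 = 9.85 V
I_R2 = V/R2 = 9.85/20000 = 0.0004925 A

Final answer: 0.0004925 A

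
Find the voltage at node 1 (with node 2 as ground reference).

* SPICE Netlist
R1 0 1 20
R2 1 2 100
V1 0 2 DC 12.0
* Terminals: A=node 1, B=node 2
Nodal analysis, taking node 2 as the 0 V reference.
Source V1 fixes V_0 = 12 V.
KCL at each unknown node (sum of currents leaving = 0; resistances in Ω):
  Node 1: (V_1 - 12)/20 + (V_1 - 0)/100 = 0
Collecting terms: 0.06 × V_1 = 0.6  =>  V_1 = 10 V
The requested potential is V_1 = 10 V.

Final answer: V_1 = 10 V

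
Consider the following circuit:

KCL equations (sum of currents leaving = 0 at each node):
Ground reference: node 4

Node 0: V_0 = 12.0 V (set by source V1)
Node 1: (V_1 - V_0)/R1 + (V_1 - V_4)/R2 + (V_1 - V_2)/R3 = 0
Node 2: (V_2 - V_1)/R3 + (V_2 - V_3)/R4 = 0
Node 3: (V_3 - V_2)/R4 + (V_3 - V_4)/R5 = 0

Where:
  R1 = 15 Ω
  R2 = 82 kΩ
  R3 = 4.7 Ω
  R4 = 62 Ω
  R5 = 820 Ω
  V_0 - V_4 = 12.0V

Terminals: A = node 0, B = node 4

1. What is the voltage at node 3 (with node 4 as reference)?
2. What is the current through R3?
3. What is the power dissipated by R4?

Nodal analysis, taking node 4 as the 0 V reference.
Source V1 fixes V_0 = 12 V.
KCL at each unknown node (sum of currents leaving = 0; resistances in Ω):
  Node 1: (V_1 - 12)/15 + (V_1 - 0)/82000 + (V_1 - V_2)/4.7 = 0
  Node 2: (V_2 - V_1)/4.7 + (V_2 - V_3)/62 = 0
  Node 3: (V_3 - V_2)/62 + (V_3 - 0)/820 = 0
Collecting terms (coefficients in siemens):
  0.2794·V_1 - 0.2128·V_2 = 0.8
  0.2289·V_2 - 0.2128·V_1 - 0.01613·V_3 = 0
  0.01735·V_3 - 0.01613·V_2 = 0
Solving these 3 simultaneous equations (Gaussian elimination) gives:
  V_1 = 11.8 V, V_2 = 11.74 V, V_3 = 10.91 V
Part 1:
  Read off the nodal solution: V_3 = 10.91 V
Part 2:
  I_R3 = (V_1 - V_2)/R3 = (11.8 - 11.74)/4.7 = 0.01331 A
  Magnitude: I_R3 = 0.01331 A
Part 3:
  I_R4 = (V_2 - V_3)/R4 = (11.74 - 10.91)/62 = 0.01331 A
  P_R4 = I_R4² × R4 = (0.01331)² × 62 = 0.01098 W

Final answers:
1. V_3 = 10.91 V
2. I_R3 = 0.01331 A
3. P_R4 = 0.01098 W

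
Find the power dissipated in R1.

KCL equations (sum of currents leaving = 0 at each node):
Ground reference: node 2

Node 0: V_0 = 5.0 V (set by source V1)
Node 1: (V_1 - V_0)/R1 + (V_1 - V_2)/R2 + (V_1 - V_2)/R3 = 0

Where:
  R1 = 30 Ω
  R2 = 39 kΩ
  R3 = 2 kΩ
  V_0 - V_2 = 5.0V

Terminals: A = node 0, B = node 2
Nodal analysis, taking node 2 as the 0 V reference.
Source V1 fixes V_0 = 5 V.
KCL at each unknown node (sum of currents leaving = 0; resistances in Ω):
  Node 1: (V_1 - 5)/30 + (V_1 - 0)/39000 + (V_1 - 0)/2000 = 0
Collecting terms: 0.03386 × V_1 = 0.1667  =>  V_1 = 4.922 V
I_R1 = (V_0 - V_1)/R1 = (5 - 4.922)/30 = 0.002587 A
P_R1 = I_R1² × R1 = (0.002587)² × 30 = 0.0002008 W

Final answer: 0.0002008 W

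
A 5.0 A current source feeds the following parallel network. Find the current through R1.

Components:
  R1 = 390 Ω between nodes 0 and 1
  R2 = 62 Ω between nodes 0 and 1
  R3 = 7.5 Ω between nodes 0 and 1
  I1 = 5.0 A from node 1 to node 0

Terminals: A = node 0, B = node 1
All resistors sit directly between nodes 0 and 1, so they are in parallel and share one voltage V; the full source current 5 A splits among them.
1/R_par = 1/390 + 1/62 + 1/7.5 = 0.152 S  =>  R_par = 6.578 Ω
V = I × R_par = 5 × 6.578 = 32.89 V
I_R1 = V/R1 = 32.89/390 = 0.08433 A

Final answer: 0.08433 A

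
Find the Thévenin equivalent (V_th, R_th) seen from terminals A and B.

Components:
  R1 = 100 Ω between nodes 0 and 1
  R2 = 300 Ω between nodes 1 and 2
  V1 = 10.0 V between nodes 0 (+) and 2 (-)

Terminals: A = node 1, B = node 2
Step 1 — V_th is the open-circuit voltage V_A - V_B (nothing connected across the terminals).
Nodal analysis, taking node 2 as the 0 V reference.
Source V1 fixes V_0 = 10 V.
KCL at each unknown node (sum of currents leaving = 0; resistances in Ω):
  Node 1: (V_1 - 10)/100 + (V_1 - 0)/300 = 0
Collecting terms: 0.01333 × V_1 = 0.1  =>  V_1 = 7.5 V
V_th = V_1 - V_2 = 7.5 - 0 = 7.5 V
Step 2 — R_th: zero the source — replace V1 by a short circuit (node 2 merges into node 0) — and find the resistance seen between A (node 1) and B (node 0).
Reduce the network between node 1 (A) and node 0 (B) by series/parallel combination:
  Rp1 = R1 ‖ R2 (parallel, both between nodes 0 and 1) = 1/(1/100 + 1/300) = 75 Ω
R_th = 75 Ω

Final answer: V_th = 7.5 V, R_th = 75 Ω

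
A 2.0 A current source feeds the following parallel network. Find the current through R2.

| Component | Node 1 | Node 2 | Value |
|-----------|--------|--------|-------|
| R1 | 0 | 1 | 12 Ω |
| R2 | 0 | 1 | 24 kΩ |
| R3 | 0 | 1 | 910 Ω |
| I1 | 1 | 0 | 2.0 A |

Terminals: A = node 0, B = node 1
All resistors sit directly between nodes 0 and 1, so they are in parallel and share one voltage V; the full source current 2 A splits among them.
1/R_par = 1/12 + 1/24000 + 1/910 = 0.08447 S  =>  R_par = 11.84 Ω
V = I × R_par = 2 × 11.84 = 23.68 V
I_R2 = V/R2 = 23.68/24000 = 0.0009865 A

Final answer: 0.0009865 A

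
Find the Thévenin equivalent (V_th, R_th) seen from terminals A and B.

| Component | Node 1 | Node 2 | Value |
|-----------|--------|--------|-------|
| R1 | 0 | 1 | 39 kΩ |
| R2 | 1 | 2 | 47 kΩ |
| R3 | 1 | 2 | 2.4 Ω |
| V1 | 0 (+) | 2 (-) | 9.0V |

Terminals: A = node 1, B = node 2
Step 1 — V_th is the open-circuit voltage V_A - V_B (nothing connected across the terminals).
Nodal analysis, taking node 2 as the 0 V reference.
Source V1 fixes V_0 = 9 V.
KCL at each unknown node (sum of currents leaving = 0; resistances in Ω):
  Node 1: (V_1 - 9)/39000 + (V_1 - 0)/47000 + (V_1 - 0)/2.4 = 0
Collecting terms: 0.4167 × V_1 = 0.0002308  =>  V_1 = 0.0005538 V
V_th = V_1 - V_2 = 0.0005538 - 0 = 0.0005538 V
Step 2 — R_th: zero the source — replace V1 by a short circuit (node 2 merges into node 0) — and find the resistance seen between A (node 1) and B (node 0).
Reduce the network between node 1 (A) and node 0 (B) by series/parallel combination:
  Rp1 = R1 ‖ R2 ‖ R3 (parallel, all between nodes 0 and 1) = 1/(1/39000 + 1/47000 + 1/2.4) = 2.4 Ω
R_th = 2.4 Ω

Final answer: V_th = 0.0005538 V, R_th = 2.4 Ω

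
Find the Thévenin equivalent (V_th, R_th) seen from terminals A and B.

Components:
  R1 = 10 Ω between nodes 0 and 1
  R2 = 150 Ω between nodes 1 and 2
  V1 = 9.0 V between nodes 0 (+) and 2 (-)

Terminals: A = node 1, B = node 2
Step 1 — V_th is the open-circuit voltage V_A - V_B (nothing connected across the terminals).
Nodal analysis, taking node 2 as the 0 V reference.
Source V1 fixes V_0 = 9 V.
KCL at each unknown node (sum of currents leaving = 0; resistances in Ω):
  Node 1: (V_1 - 9)/10 + (V_1 - 0)/150 = 0
Collecting terms: 0.1067 × V_1 = 0.9  =>  V_1 = 8.438 V
V_th = V_1 - V_2 = 8.438 - 0 = 8.438 V
Step 2 — R_th: zero the source — replace V1 by a short circuit (node 2 merges into node 0) — and find the resistance seen between A (node 1) and B (node 0).
Reduce the network between node 1 (A) and node 0 (B) by series/parallel combination:
  Rp1 = R1 ‖ R2 (parallel, both between nodes 0 and 1) = 1/(1/10 + 1/150) = 9.375 Ω
R_th = 9.375 Ω

Final answer: V_th = 8.438 V, R_th = 9.375 Ω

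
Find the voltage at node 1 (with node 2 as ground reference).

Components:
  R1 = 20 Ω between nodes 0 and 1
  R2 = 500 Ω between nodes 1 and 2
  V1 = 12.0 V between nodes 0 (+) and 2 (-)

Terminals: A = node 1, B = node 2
Nodal analysis, taking node 2 as the 0 V reference.
Source V1 fixes V_0 = 12 V.
KCL at each unknown node (sum of currents leaving = 0; resistances in Ω):
  Node 1: (V_1 - 12)/20 + (V_1 - 0)/500 = 0
Collecting terms: 0.052 × V_1 = 0.6  =>  V_1 = 11.54 V
The requested potential is V_1 = 11.54 V.

Final answer: V_1 = 11.54 V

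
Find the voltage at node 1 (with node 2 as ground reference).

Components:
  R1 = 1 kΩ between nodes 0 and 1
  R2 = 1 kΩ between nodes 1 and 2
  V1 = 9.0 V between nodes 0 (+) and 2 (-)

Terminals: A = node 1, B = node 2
Nodal analysis, taking node 2 as the 0 V reference.
Source V1 fixes V_0 = 9 V.
KCL at each unknown node (sum of currents leaving = 0; resistances in Ω):
  Node 1: (V_1 - 9)/1000 + (V_1 - 0)/1000 = 0
Collecting terms: 0.002 × V_1 = 0.009  =>  V_1 = 4.5 V
The requested potential is V_1 = 4.5 V.

Final answer: V_1 = 4.5 V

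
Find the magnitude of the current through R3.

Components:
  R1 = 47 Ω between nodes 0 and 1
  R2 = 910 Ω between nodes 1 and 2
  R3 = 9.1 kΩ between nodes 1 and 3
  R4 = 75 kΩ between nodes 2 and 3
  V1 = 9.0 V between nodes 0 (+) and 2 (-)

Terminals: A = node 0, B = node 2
Nodal analysis, taking node 2 as the 0 V reference.
Source V1 fixes V_0 = 9 V.
KCL at each unknown node (sum of currents leaving = 0; resistances in Ω):
  Node 1: (V_1 - 9)/47 + (V_1 - 0)/910 + (V_1 - V_3)/9100 = 0
  Node 3: (V_3 - V_1)/9100 + (V_3 - 0)/75000 = 0
Collecting terms (coefficients in siemens):
  0.02249·V_1 - 0.0001099·V_3 = 0.1915
  0.0001232·V_3 - 0.0001099·V_1 = 0
Determinant D = (0.02249)(0.0001232) - (-0.0001099)(-0.0001099) = 0.000002759
V_1 = [(0.1915)(0.0001232) - (-0.0001099)(0)]/D = 8.553 V
V_3 = [(0.02249)(0) - (0.1915)(-0.0001099)]/D = 7.628 V
I_R3 = (V_1 - V_3)/R3 = (8.553 - 7.628)/9100 = 0.0001017 A
|I_R3| = 0.0001017 A

Final answer: |I_R3| = 0.0001017 A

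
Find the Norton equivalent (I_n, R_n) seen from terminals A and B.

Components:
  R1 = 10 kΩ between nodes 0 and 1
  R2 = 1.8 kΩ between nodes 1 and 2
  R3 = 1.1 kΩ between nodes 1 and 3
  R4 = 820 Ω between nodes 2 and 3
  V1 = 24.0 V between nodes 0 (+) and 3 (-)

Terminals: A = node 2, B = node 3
Find the Thévenin equivalent first; then I_n = V_th/R_th and R_n = R_th.
Step 1 — V_th is the open-circuit voltage V_A - V_B (nothing connected across the terminals).
Nodal analysis, taking node 3 as the 0 V reference.
Source V1 fixes V_0 = 24 V.
KCL at each unknown node (sum of currents leaving = 0; resistances in Ω):
  Node 1: (V_1 - 24)/10000 + (V_1 - V_2)/1800 + (V_1 - 0)/1100 = 0
  Node 2: (V_2 - V_1)/1800 + (V_2 - 0)/820 = 0
Collecting terms (coefficients in siemens):
  0.001565·V_1 - 0.0005556·V_2 = 0.0024
  0.001775·V_2 - 0.0005556·V_1 = 0
Determinant D = (0.001565)(0.001775) - (-0.0005556)(-0.0005556) = 0.000002469
V_1 = [(0.0024)(0.001775) - (-0.0005556)(0)]/D = 1.726 V
V_2 = [(0.001565)(0) - (0.0024)(-0.0005556)]/D = 0.5401 V
V_th = V_2 - V_3 = 0.5401 - 0 = 0.5401 V
Step 2 — R_th: zero the source — replace V1 by a short circuit (node 3 merges into node 0) — and find the resistance seen between A (node 2) and B (node 0).
Reduce the network between node 2 (A) and node 0 (B) by series/parallel combination:
  Rp1 = R1 ‖ R3 (parallel, both between nodes 0 and 1) = 1/(1/10000 + 1/1100) = 991 Ω
  Rs1 = R2 + Rp1 (series, joined only at node 1) = 1800 + 991 = 2791 Ω
  Rp2 = R4 ‖ Rs1 (parallel, both between nodes 0 and 2) = 1/(1/820 + 1/2791) = 633.8 Ω
R_th = 633.8 Ω
I_n = V_th/R_th = 0.5401/633.8 = 0.0008522 A, and R_n = R_th = 633.8 Ω

Final answer: I_n = 0.0008522 A, R_n = 633.8 Ω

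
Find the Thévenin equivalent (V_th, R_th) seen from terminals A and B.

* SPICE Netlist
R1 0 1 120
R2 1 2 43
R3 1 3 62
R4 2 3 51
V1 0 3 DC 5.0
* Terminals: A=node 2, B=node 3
Step 1 — V_th is the open-circuit voltage V_A - V_B (nothing connected across the terminals).
Nodal analysis, taking node 3 as the 0 V reference.
Source V1 fixes V_0 = 5 V.
KCL at each unknown node (sum of currents leaving = 0; resistances in Ω):
  Node 1: (V_1 - 5)/120 + (V_1 - V_2)/43 + (V_1 - 0)/62 = 0
  Node 2: (V_2 - V_1)/43 + (V_2 - 0)/51 = 0
Collecting terms (coefficients in siemens):
  0.04772·V_1 - 0.02326·V_2 = 0.04167
  0.04286·V_2 - 0.02326·V_1 = 0
Determinant D = (0.04772)(0.04286) - (-0.02326)(-0.02326) = 0.001505
V_1 = [(0.04167)(0.04286) - (-0.02326)(0)]/D = 1.187 V
V_2 = [(0.04772)(0) - (0.04167)(-0.02326)]/D = 0.644 V
V_th = V_2 - V_3 = 0.644 - 0 = 0.644 V
Step 2 — R_th: zero the source — replace V1 by a short circuit (node 3 merges into node 0) — and find the resistance seen between A (node 2) and B (node 0).
Reduce the network between node 2 (A) and node 0 (B) by series/parallel combination:
  Rp1 = R1 ‖ R3 (parallel, both between nodes 0 and 1) = 1/(1/120 + 1/62) = 40.88 Ω
  Rs1 = R2 + Rp1 (series, joined only at node 1) = 43 + 40.88 = 83.88 Ω
  Rp2 = R4 ‖ Rs1 (parallel, both between nodes 0 and 2) = 1/(1/51 + 1/83.88) = 31.72 Ω
R_th = 31.72 Ω

Final answer: V_th = 0.644 V, R_th = 31.72 Ω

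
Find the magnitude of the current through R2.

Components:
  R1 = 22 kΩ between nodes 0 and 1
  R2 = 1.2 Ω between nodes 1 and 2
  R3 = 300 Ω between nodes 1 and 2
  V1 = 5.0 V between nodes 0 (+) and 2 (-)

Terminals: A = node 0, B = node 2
Nodal analysis, taking node 2 as the 0 V reference.
Source V1 fixes V_0 = 5 V.
KCL at each unknown node (sum of currents leaving = 0; resistances in Ω):
  Node 1: (V_1 - 5)/22000 + (V_1 - 0)/1.2 + (V_1 - 0)/300 = 0
Collecting terms: 0.8367 × V_1 = 0.0002273  =>  V_1 = 0.0002716 V
I_R2 = (V_1 - V_2)/R2 = (0.0002716 - 0)/1.2 = 0.0002264 A
|I_R2| = 0.0002264 A

Final answer: |I_R2| = 0.0002264 A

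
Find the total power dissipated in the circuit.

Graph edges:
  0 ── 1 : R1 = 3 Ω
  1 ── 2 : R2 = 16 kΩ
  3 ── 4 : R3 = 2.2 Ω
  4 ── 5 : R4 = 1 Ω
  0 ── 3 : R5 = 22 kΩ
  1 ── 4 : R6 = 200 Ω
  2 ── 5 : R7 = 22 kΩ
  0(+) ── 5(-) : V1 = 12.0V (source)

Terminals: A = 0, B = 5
Nodal analysis, taking node 5 as the 0 V reference.
Source V1 fixes V_0 = 12 V.
KCL at each unknown node (sum of currents leaving = 0; resistances in Ω):
  Node 1: (V_1 - 12)/3 + (V_1 - V_2)/16000 + (V_1 - V_4)/200 = 0
  Node 2: (V_2 - V_1)/16000 + (V_2 - 0)/22000 = 0
  Node 3: (V_3 - V_4)/2.2 + (V_3 - 12)/22000 = 0
  Node 4: (V_4 - V_3)/2.2 + (V_4 - 0)/1 + (V_4 - V_1)/200 = 0
Collecting terms (coefficients in siemens):
  0.3384·V_1 - 0.0000625·V_2 - 0.005·V_4 = 4
  0.000108·V_2 - 0.0000625·V_1 = 0
  0.4546·V_3 - 0.4545·V_4 = 0.0005455
  1.46·V_4 - 0.005·V_1 - 0.4545·V_3 = 0
Solving these 4 simultaneous equations (Gaussian elimination) gives:
  V_1 = 11.82 V, V_2 = 6.845 V, V_3 = 0.06055 V, V_4 = 0.05936 V
Power in each resistor, P = (ΔV)²/R:
  P_R1 = (12 - 11.82)²/3 = 0.01049 W
  P_R2 = (11.82 - 6.845)²/16000 = 0.001549 W
  P_R3 = (0.06055 - 0.05936)²/2.2 = 0.000000648 W
  P_R4 = (0.05936 - 0)²/1 = 0.003523 W
  P_R5 = (12 - 0.06055)²/22000 = 0.00648 W
  P_R6 = (11.82 - 0.05936)²/200 = 0.6919 W
  P_R7 = (6.845 - 0)²/22000 = 0.00213 W
P_total = P_R1 + P_R2 + P_R3 + P_R4 + P_R5 + P_R6 + P_R7 = 0.716 W

Final answer: 0.716 W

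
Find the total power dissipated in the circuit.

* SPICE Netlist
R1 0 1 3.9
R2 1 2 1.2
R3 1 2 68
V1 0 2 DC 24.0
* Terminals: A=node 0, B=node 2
Nodal analysis, taking node 2 as the 0 V reference.
Source V1 fixes V_0 = 24 V.
KCL at each unknown node (sum of currents leaving = 0; resistances in Ω):
  Node 1: (V_1 - 24)/3.9 + (V_1 - 0)/1.2 + (V_1 - 0)/68 = 0
Collecting terms: 1.104 × V_1 = 6.154  =>  V_1 = 5.572 V
Power in each resistor, P = (ΔV)²/R:
  P_R1 = (24 - 5.572)²/3.9 = 87.08 W
  P_R2 = (5.572 - 0)²/1.2 = 25.87 W
  P_R3 = (5.572 - 0)²/68 = 0.4566 W
P_total = P_R1 + P_R2 + P_R3 = 113.4 W

Final answer: 113.4 W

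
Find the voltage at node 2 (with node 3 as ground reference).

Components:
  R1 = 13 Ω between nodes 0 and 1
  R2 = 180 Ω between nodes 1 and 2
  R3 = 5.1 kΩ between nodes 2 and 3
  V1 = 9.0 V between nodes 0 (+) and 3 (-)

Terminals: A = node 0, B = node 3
Nodal analysis, taking node 3 as the 0 V reference.
Source V1 fixes V_0 = 9 V.
KCL at each unknown node (sum of currents leaving = 0; resistances in Ω):
  Node 1: (V_1 - 9)/13 + (V_1 - V_2)/180 = 0
  Node 2: (V_2 - V_1)/180 + (V_2 - 0)/5100 = 0
Collecting terms (coefficients in siemens):
  0.08248·V_1 - 0.005556·V_2 = 0.6923
  0.005752·V_2 - 0.005556·V_1 = 0
Determinant D = (0.08248)(0.005752) - (-0.005556)(-0.005556) = 0.0004435
V_1 = [(0.6923)(0.005752) - (-0.005556)(0)]/D = 8.978 V
V_2 = [(0.08248)(0) - (0.6923)(-0.005556)]/D = 8.672 V
The requested potential is V_2 = 8.672 V.

Final answer: V_2 = 8.672 V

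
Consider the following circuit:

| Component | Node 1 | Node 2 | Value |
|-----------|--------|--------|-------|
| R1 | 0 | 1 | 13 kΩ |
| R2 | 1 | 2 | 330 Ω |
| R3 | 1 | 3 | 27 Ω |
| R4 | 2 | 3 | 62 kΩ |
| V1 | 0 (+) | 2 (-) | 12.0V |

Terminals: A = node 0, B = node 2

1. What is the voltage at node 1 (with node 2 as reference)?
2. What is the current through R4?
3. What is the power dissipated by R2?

Nodal analysis, taking node 2 as the 0 V reference.
Source V1 fixes V_0 = 12 V.
KCL at each unknown node (sum of currents leaving = 0; resistances in Ω):
  Node 1: (V_1 - 12)/13000 + (V_1 - 0)/330 + (V_1 - V_3)/27 = 0
  Node 3: (V_3 - V_1)/27 + (V_3 - 0)/62000 = 0
Collecting terms (coefficients in siemens):
  0.04014·V_1 - 0.03704·V_3 = 0.0009231
  0.03705·V_3 - 0.03704·V_1 = 0
Determinant D = (0.04014)(0.03705) - (-0.03704)(-0.03704) = 0.0001157
V_1 = [(0.0009231)(0.03705) - (-0.03704)(0)]/D = 0.2955 V
V_3 = [(0.04014)(0) - (0.0009231)(-0.03704)]/D = 0.2954 V
Part 1:
  Read off the nodal solution: V_1 = 0.2955 V
Part 2:
  I_R4 = (V_2 - V_3)/R4 = (0 - 0.2954)/62000 = -0.000004765 A
  Magnitude: I_R4 = 0.000004765 A
Part 3:
  I_R2 = (V_1 - V_2)/R2 = (0.2955 - 0)/330 = 0.0008956 A
  P_R2 = I_R2² × R2 = (0.0008956)² × 330 = 0.0002647 W

Final answers:
1. V_1 = 0.2955 V
2. I_R4 = 4.765e-06 A
3. P_R2 = 0.0002647 W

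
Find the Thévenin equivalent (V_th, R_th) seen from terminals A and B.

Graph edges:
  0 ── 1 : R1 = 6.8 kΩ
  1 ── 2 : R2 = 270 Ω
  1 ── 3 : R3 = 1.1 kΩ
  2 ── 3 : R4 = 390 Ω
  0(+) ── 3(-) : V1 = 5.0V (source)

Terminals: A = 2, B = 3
Step 1 — V_th is the open-circuit voltage V_A - V_B (nothing connected across the terminals).
Nodal analysis, taking node 3 as the 0 V reference.
Source V1 fixes V_0 = 5 V.
KCL at each unknown node (sum of currents leaving = 0; resistances in Ω):
  Node 1: (V_1 - 5)/6800 + (V_1 - V_2)/270 + (V_1 - 0)/1100 = 0
  Node 2: (V_2 - V_1)/270 + (V_2 - 0)/390 = 0
Collecting terms (coefficients in siemens):
  0.00476·V_1 - 0.003704·V_2 = 0.0007353
  0.006268·V_2 - 0.003704·V_1 = 0
Determinant D = (0.00476)(0.006268) - (-0.003704)(-0.003704) = 0.00001612
V_1 = [(0.0007353)(0.006268) - (-0.003704)(0)]/D = 0.286 V
V_2 = [(0.00476)(0) - (0.0007353)(-0.003704)]/D = 0.169 V
V_th = V_2 - V_3 = 0.169 - 0 = 0.169 V
Step 2 — R_th: zero the source — replace V1 by a short circuit (node 3 merges into node 0) — and find the resistance seen between A (node 2) and B (node 0).
Reduce the network between node 2 (A) and node 0 (B) by series/parallel combination:
  Rp1 = R1 ‖ R3 (parallel, both between nodes 0 and 1) = 1/(1/6800 + 1/1100) = 946.8 Ω
  Rs1 = R2 + Rp1 (series, joined only at node 1) = 270 + 946.8 = 1217 Ω
  Rp2 = R4 ‖ Rs1 (parallel, both between nodes 0 and 2) = 1/(1/390 + 1/1217) = 295.3 Ω
R_th = 295.3 Ω

Final answer: V_th = 0.169 V, R_th = 295.3 Ω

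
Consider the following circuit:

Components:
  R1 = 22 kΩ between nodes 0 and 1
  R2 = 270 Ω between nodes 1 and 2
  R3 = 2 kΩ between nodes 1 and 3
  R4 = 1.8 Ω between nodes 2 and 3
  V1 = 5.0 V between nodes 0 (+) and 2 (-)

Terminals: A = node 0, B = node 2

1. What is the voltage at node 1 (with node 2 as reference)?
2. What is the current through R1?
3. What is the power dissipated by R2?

Nodal analysis, taking node 2 as the 0 V reference.
Source V1 fixes V_0 = 5 V.
KCL at each unknown node (sum of currents leaving = 0; resistances in Ω):
  Node 1: (V_1 - 5)/22000 + (V_1 - 0)/270 + (V_1 - V_3)/2000 = 0
  Node 3: (V_3 - V_1)/2000 + (V_3 - 0)/1.8 = 0
Collecting terms (coefficients in siemens):
  0.004249·V_1 - 0.0005·V_3 = 0.0002273
  0.5561·V_3 - 0.0005·V_1 = 0
Determinant D = (0.004249)(0.5561) - (-0.0005)(-0.0005) = 0.002363
V_1 = [(0.0002273)(0.5561) - (-0.0005)(0)]/D = 0.05349 V
V_3 = [(0.004249)(0) - (0.0002273)(-0.0005)]/D = 0.0000481 V
Part 1:
  Read off the nodal solution: V_1 = 0.05349 V
Part 2:
  I_R1 = (V_0 - V_1)/R1 = (5 - 0.05349)/22000 = 0.0002248 A
  Magnitude: I_R1 = 0.0002248 A
Part 3:
  I_R2 = (V_1 - V_2)/R2 = (0.05349 - 0)/270 = 0.0001981 A
  P_R2 = I_R2² × R2 = (0.0001981)² × 270 = 0.0000106 W

Final answers:
1. V_1 = 0.05349 V
2. I_R1 = 0.0002248 A
3. P_R2 = 1.06e-05 W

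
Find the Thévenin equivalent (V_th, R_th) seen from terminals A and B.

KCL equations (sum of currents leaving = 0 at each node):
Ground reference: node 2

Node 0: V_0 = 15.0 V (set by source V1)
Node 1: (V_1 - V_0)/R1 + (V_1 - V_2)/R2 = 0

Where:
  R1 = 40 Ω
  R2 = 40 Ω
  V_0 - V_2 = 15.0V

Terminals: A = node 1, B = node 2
Step 1 — V_th is the open-circuit voltage V_A - V_B (nothing connected across the terminals).
Nodal analysis, taking node 2 as the 0 V reference.
Source V1 fixes V_0 = 15 V.
KCL at each unknown node (sum of currents leaving = 0; resistances in Ω):
  Node 1: (V_1 - 15)/40 + (V_1 - 0)/40 = 0
Collecting terms: 0.05 × V_1 = 0.375  =>  V_1 = 7.5 V
V_th = V_1 - V_2 = 7.5 - 0 = 7.5 V
Step 2 — R_th: zero the source — replace V1 by a short circuit (node 2 merges into node 0) — and find the resistance seen between A (node 1) and B (node 0).
Reduce the network between node 1 (A) and node 0 (B) by series/parallel combination:
  Rp1 = R1 ‖ R2 (parallel, both between nodes 0 and 1) = 1/(1/40 + 1/40) = 20 Ω
R_th = 20 Ω

Final answer: V_th = 7.5 V, R_th = 20 Ω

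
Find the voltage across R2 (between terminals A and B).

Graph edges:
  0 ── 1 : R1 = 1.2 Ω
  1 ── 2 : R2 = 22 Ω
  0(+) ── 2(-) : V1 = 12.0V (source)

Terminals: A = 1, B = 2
R1 and R2 are in series across V1 (node 0 → node 1 → node 2), and the output A–B is taken across R2, so this is a voltage divider.
Series current: I = V1/(R1 + R2) = 12/(1.2 + 22) = 12/23.2 = 0.5172 A
V_R2 = I × R2 = V1 × R2/(R1 + R2) = 12 × 22/23.2 = 11.38 V

Final answer: 11.38 V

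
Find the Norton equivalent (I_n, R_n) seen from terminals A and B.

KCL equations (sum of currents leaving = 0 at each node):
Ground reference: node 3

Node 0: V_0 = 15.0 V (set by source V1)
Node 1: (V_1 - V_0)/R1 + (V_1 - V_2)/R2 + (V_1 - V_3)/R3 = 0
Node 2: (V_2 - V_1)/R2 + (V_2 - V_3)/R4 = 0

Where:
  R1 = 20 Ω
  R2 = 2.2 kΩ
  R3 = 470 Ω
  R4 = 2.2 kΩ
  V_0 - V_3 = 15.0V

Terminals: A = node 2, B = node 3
Find the Thévenin equivalent first; then I_n = V_th/R_th and R_n = R_th.
Step 1 — V_th is the open-circuit voltage V_A - V_B (nothing connected across the terminals).
Nodal analysis, taking node 3 as the 0 V reference.
Source V1 fixes V_0 = 15 V.
KCL at each unknown node (sum of currents leaving = 0; resistances in Ω):
  Node 1: (V_1 - 15)/20 + (V_1 - V_2)/2200 + (V_1 - 0)/470 = 0
  Node 2: (V_2 - V_1)/2200 + (V_2 - 0)/2200 = 0
Collecting terms (coefficients in siemens):
  0.05258·V_1 - 0.0004545·V_2 = 0.75
  0.0009091·V_2 - 0.0004545·V_1 = 0
Determinant D = (0.05258)(0.0009091) - (-0.0004545)(-0.0004545) = 0.0000476
V_1 = [(0.75)(0.0009091) - (-0.0004545)(0)]/D = 14.33 V
V_2 = [(0.05258)(0) - (0.75)(-0.0004545)]/D = 7.163 V
V_th = V_2 - V_3 = 7.163 - 0 = 7.163 V
Step 2 — R_th: zero the source — replace V1 by a short circuit (node 3 merges into node 0) — and find the resistance seen between A (node 2) and B (node 0).
Reduce the network between node 2 (A) and node 0 (B) by series/parallel combination:
  Rp1 = R1 ‖ R3 (parallel, both between nodes 0 and 1) = 1/(1/20 + 1/470) = 19.18 Ω
  Rs1 = R2 + Rp1 (series, joined only at node 1) = 2200 + 19.18 = 2219 Ω
  Rp2 = R4 ‖ Rs1 (parallel, both between nodes 0 and 2) = 1/(1/2200 + 1/2219) = 1105 Ω
R_th = 1.105 kΩ
I_n = V_th/R_th = 7.163/1105 = 0.006483 A, and R_n = R_th = 1.105 kΩ

Final answer: I_n = 0.006483 A, R_n = 1.105 kΩ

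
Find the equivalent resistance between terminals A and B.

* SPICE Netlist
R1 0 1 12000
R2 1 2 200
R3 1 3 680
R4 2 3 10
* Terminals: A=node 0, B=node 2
Reduce the network between node 0 (A) and node 2 (B) by series/parallel combination:
  Rs1 = R3 + R4 (series, joined only at node 3) = 680 + 10 = 690 Ω
  Rp1 = R2 ‖ Rs1 (parallel, both between nodes 1 and 2) = 1/(1/200 + 1/690) = 155.1 Ω
  Rs2 = R1 + Rp1 (series, joined only at node 1) = 12000 + 155.1 = 12160 Ω
R_eq = 12.16 kΩ

Final answer: 12.16 kΩ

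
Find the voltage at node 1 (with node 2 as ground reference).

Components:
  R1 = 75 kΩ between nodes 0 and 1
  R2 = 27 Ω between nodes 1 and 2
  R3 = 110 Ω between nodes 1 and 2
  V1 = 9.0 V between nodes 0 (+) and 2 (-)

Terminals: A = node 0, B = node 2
Nodal analysis, taking node 2 as the 0 V reference.
Source V1 fixes V_0 = 9 V.
KCL at each unknown node (sum of currents leaving = 0; resistances in Ω):
  Node 1: (V_1 - 9)/75000 + (V_1 - 0)/27 + (V_1 - 0)/110 = 0
Collecting terms: 0.04614 × V_1 = 0.00012  =>  V_1 = 0.002601 V
The requested potential is V_1 = 0.002601 V.

Final answer: V_1 = 0.002601 V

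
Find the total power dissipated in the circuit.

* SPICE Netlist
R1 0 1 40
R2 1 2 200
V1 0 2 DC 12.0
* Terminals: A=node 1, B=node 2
Nodal analysis, taking node 2 as the 0 V reference.
Source V1 fixes V_0 = 12 V.
KCL at each unknown node (sum of currents leaving = 0; resistances in Ω):
  Node 1: (V_1 - 12)/40 + (V_1 - 0)/200 = 0
Collecting terms: 0.03 × V_1 = 0.3  =>  V_1 = 10 V
Power in each resistor, P = (ΔV)²/R:
  P_R1 = (12 - 10)²/40 = 0.1 W
  P_R2 = (10 - 0)²/200 = 0.5 W
P_total = P_R1 + P_R2 = 0.6 W

Final answer: 0.6 W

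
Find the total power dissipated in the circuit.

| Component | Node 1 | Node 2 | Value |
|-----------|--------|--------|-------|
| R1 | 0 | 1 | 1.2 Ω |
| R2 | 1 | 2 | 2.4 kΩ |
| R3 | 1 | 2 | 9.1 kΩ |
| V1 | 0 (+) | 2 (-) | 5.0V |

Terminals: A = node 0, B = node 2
Nodal analysis, taking node 2 as the 0 V reference.
Source V1 fixes V_0 = 5 V.
KCL at each unknown node (sum of currents leaving = 0; resistances in Ω):
  Node 1: (V_1 - 5)/1.2 + (V_1 - 0)/2400 + (V_1 - 0)/9100 = 0
Collecting terms: 0.8339 × V_1 = 4.167  =>  V_1 = 4.997 V
Power in each resistor, P = (ΔV)²/R:
  P_R1 = (5 - 4.997)²/1.2 = 0.000008307 W
  P_R2 = (4.997 - 0)²/2400 = 0.0104 W
  P_R3 = (4.997 - 0)²/9100 = 0.002744 W
P_total = P_R1 + P_R2 + P_R3 = 0.01316 W

Final answer: 0.01316 W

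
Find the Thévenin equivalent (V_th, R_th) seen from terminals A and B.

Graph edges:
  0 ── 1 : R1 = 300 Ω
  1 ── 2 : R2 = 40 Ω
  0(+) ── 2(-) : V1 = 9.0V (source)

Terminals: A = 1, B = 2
Step 1 — V_th is the open-circuit voltage V_A - V_B (nothing connected across the terminals).
Nodal analysis, taking node 2 as the 0 V reference.
Source V1 fixes V_0 = 9 V.
KCL at each unknown node (sum of currents leaving = 0; resistances in Ω):
  Node 1: (V_1 - 9)/300 + (V_1 - 0)/40 = 0
Collecting terms: 0.02833 × V_1 = 0.03  =>  V_1 = 1.059 V
V_th = V_1 - V_2 = 1.059 - 0 = 1.059 V
Step 2 — R_th: zero the source — replace V1 by a short circuit (node 2 merges into node 0) — and find the resistance seen between A (node 1) and B (node 0).
Reduce the network between node 1 (A) and node 0 (B) by series/parallel combination:
  Rp1 = R1 ‖ R2 (parallel, both between nodes 0 and 1) = 1/(1/300 + 1/40) = 35.29 Ω
R_th = 35.29 Ω

Final answer: V_th = 1.059 V, R_th = 35.29 Ω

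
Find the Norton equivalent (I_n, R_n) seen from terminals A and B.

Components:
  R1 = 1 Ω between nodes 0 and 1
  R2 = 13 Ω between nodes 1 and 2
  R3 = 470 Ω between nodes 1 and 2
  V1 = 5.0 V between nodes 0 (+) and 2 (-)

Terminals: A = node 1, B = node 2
Find the Thévenin equivalent first; then I_n = V_th/R_th and R_n = R_th.
Step 1 — V_th is the open-circuit voltage V_A - V_B (nothing connected across the terminals).
Nodal analysis, taking node 2 as the 0 V reference.
Source V1 fixes V_0 = 5 V.
KCL at each unknown node (sum of currents leaving = 0; resistances in Ω):
  Node 1: (V_1 - 5)/1 + (V_1 - 0)/13 + (V_1 - 0)/470 = 0
Collecting terms: 1.079 × V_1 = 5  =>  V_1 = 4.634 V
V_th = V_1 - V_2 = 4.634 - 0 = 4.634 V
Step 2 — R_th: zero the source — replace V1 by a short circuit (node 2 merges into node 0) — and find the resistance seen between A (node 1) and B (node 0).
Reduce the network between node 1 (A) and node 0 (B) by series/parallel combination:
  Rp1 = R1 ‖ R2 ‖ R3 (parallel, all between nodes 0 and 1) = 1/(1/1 + 1/13 + 1/470) = 0.9267 Ω
R_th = 0.9267 Ω
I_n = V_th/R_th = 4.634/0.9267 = 5 A, and R_n = R_th = 0.9267 Ω

Final answer: I_n = 5 A, R_n = 0.9267 Ω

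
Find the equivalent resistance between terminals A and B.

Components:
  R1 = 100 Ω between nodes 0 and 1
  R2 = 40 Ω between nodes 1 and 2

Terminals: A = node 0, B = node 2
Reduce the network between node 0 (A) and node 2 (B) by series/parallel combination:
  Rs1 = R1 + R2 (series, joined only at node 1) = 100 + 40 = 140 Ω
R_eq = 140 Ω

Final answer: 140 Ω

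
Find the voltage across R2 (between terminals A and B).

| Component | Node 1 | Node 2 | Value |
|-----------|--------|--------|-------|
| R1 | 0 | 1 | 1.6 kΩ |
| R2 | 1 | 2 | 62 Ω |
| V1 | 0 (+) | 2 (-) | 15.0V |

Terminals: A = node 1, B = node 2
R1 and R2 are in series across V1 (node 0 → node 1 → node 2), and the output A–B is taken across R2, so this is a voltage divider.
Series current: I = V1/(R1 + R2) = 15/(1600 + 62) = 15/1662 = 0.009025 A
V_R2 = I × R2 = V1 × R2/(R1 + R2) = 15 × 62/1662 = 0.5596 V

Final answer: 0.5596 V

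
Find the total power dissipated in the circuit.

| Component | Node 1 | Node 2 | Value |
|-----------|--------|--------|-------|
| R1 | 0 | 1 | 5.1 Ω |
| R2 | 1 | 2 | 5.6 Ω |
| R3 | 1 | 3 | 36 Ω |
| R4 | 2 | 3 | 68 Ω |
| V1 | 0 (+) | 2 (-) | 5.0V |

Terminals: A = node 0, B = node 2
Nodal analysis, taking node 2 as the 0 V reference.
Source V1 fixes V_0 = 5 V.
KCL at each unknown node (sum of currents leaving = 0; resistances in Ω):
  Node 1: (V_1 - 5)/5.1 + (V_1 - 0)/5.6 + (V_1 - V_3)/36 = 0
  Node 3: (V_3 - V_1)/36 + (V_3 - 0)/68 = 0
Collecting terms (coefficients in siemens):
  0.4024·V_1 - 0.02778·V_3 = 0.9804
  0.04248·V_3 - 0.02778·V_1 = 0
Determinant D = (0.4024)(0.04248) - (-0.02778)(-0.02778) = 0.01632
V_1 = [(0.9804)(0.04248) - (-0.02778)(0)]/D = 2.551 V
V_3 = [(0.4024)(0) - (0.9804)(-0.02778)]/D = 1.668 V
Power in each resistor, P = (ΔV)²/R:
  P_R1 = (5 - 2.551)²/5.1 = 1.176 W
  P_R2 = (2.551 - 0)²/5.6 = 1.162 W
  P_R3 = (2.551 - 1.668)²/36 = 0.02167 W
  P_R4 = (0 - 1.668)²/68 = 0.04092 W
P_total = P_R1 + P_R2 + P_R3 + P_R4 = 2.401 W

Final answer: 2.401 W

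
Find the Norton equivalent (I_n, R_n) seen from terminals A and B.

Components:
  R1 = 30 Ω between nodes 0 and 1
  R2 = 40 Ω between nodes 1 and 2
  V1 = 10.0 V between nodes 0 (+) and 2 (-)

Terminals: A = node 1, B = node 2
Find the Thévenin equivalent first; then I_n = V_th/R_th and R_n = R_th.
Step 1 — V_th is the open-circuit voltage V_A - V_B (nothing connected across the terminals).
Nodal analysis, taking node 2 as the 0 V reference.
Source V1 fixes V_0 = 10 V.
KCL at each unknown node (sum of currents leaving = 0; resistances in Ω):
  Node 1: (V_1 - 10)/30 + (V_1 - 0)/40 = 0
Collecting terms: 0.05833 × V_1 = 0.3333  =>  V_1 = 5.714 V
V_th = V_1 - V_2 = 5.714 - 0 = 5.714 V
Step 2 — R_th: zero the source — replace V1 by a short circuit (node 2 merges into node 0) — and find the resistance seen between A (node 1) and B (node 0).
Reduce the network between node 1 (A) and node 0 (B) by series/parallel combination:
  Rp1 = R1 ‖ R2 (parallel, both between nodes 0 and 1) = 1/(1/30 + 1/40) = 17.14 Ω
R_th = 17.14 Ω
I_n = V_th/R_th = 5.714/17.14 = 0.3333 A, and R_n = R_th = 17.14 Ω

Final answer: I_n = 0.3333 A, R_n = 17.14 Ω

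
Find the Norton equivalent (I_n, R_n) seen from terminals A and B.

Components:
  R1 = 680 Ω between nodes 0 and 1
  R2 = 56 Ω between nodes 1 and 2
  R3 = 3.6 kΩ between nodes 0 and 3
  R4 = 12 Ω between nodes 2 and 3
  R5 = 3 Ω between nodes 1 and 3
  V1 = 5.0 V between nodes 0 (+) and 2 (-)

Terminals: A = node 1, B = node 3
Find the Thévenin equivalent first; then I_n = V_th/R_th and R_n = R_th.
Step 1 — V_th is the open-circuit voltage V_A - V_B (nothing connected across the terminals).
Nodal analysis, taking node 2 as the 0 V reference.
Source V1 fixes V_0 = 5 V.
KCL at each unknown node (sum of currents leaving = 0; resistances in Ω):
  Node 1: (V_1 - 5)/680 + (V_1 - 0)/56 + (V_1 - V_3)/3 = 0
  Node 3: (V_3 - 5)/3600 + (V_3 - 0)/12 + (V_3 - V_1)/3 = 0
Collecting terms (coefficients in siemens):
  0.3527·V_1 - 0.3333·V_3 = 0.007353
  0.4169·V_3 - 0.3333·V_1 = 0.001389
Determinant D = (0.3527)(0.4169) - (-0.3333)(-0.3333) = 0.03593
V_1 = [(0.007353)(0.4169) - (-0.3333)(0.001389)]/D = 0.09821 V
V_3 = [(0.3527)(0.001389) - (0.007353)(-0.3333)]/D = 0.08185 V
V_th = V_1 - V_3 = 0.09821 - 0.08185 = 0.01636 V
Step 2 — R_th: zero the source — replace V1 by a short circuit (node 2 merges into node 0) — and find the resistance seen between A (node 1) and B (node 3).
Reduce the network between node 1 (A) and node 3 (B) by series/parallel combination:
  Rp1 = R1 ‖ R2 (parallel, both between nodes 0 and 1) = 1/(1/680 + 1/56) = 51.74 Ω
  Rp2 = R3 ‖ R4 (parallel, both between nodes 0 and 3) = 1/(1/3600 + 1/12) = 11.96 Ω
  Rs1 = Rp1 + Rp2 (series, joined only at node 0) = 51.74 + 11.96 = 63.7 Ω
  Rp3 = R5 ‖ Rs1 (parallel, both between nodes 1 and 3) = 1/(1/3 + 1/63.7) = 2.865 Ω
R_th = 2.865 Ω
I_n = V_th/R_th = 0.01636/2.865 = 0.005712 A, and R_n = R_th = 2.865 Ω

Final answer: I_n = 0.005712 A, R_n = 2.865 Ω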